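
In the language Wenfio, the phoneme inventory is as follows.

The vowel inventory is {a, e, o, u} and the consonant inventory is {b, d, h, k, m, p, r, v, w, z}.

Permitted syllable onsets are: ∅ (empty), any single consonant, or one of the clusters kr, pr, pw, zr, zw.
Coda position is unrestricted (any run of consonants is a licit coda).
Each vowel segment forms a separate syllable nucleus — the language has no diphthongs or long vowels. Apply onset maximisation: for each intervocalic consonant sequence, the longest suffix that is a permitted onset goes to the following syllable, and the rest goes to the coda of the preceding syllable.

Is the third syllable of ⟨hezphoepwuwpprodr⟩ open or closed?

open

The vowels are e, o, e, u, o — 5 nuclei, so 5 syllables.
/e…o/ gap (V1→V2): /zph/ — longest licit onset from the right is /h/, leaving /zp/ as coda.
/o…e/ gap (V2→V3): no consonants, so the boundary falls immediately after /o/.
/e…u/ gap (V3→V4): cluster /pw/ — /pw/ is itself a permitted onset, so the whole cluster goes right; preceding coda = ∅.
/u…o/ gap (V4→V5): /wppr/ splits as /wp/ + /pr/ (/pr/ is the longest suffix that is a licit onset).
Putting it together: hezp.ho.e.pwuwp.prodr.
Syllable 3 is /e/; it ends in its nucleus with no coda, so it is open.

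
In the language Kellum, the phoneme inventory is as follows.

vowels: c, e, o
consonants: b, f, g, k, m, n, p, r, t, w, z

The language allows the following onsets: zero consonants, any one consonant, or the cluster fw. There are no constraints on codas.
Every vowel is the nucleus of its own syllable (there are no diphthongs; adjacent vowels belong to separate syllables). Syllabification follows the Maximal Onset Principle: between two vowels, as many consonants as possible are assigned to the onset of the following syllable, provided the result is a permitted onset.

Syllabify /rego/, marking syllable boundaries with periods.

Vowels present: e, o; each is a nucleus, giving 2 syllables.
Between /e/ (V1) and /o/ (V2): /g/ → onset of the next syllable (single consonants are always licit onsets).

re.go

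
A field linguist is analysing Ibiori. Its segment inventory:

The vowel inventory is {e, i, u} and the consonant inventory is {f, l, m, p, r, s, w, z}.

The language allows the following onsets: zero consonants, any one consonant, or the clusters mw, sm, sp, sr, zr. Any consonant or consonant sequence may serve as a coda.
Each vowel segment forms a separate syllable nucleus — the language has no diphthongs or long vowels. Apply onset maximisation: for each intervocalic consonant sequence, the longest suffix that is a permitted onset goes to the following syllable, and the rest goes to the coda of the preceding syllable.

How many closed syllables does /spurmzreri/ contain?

1

The vowels are u, e, i — 3 nuclei, so 3 syllables.
Between /u/ (V1) and /e/ (V2): /rmzr/ splits as /rm/ + /zr/ (/zr/ is the longest suffix that is a licit onset).
Between /e/ (V2) and /i/ (V3): /r/ is a single consonant, so it becomes the next onset.
Result: spurm.zre.ri.
Classifying each syllable: /spurm/ (closed), /zre/ (open), /ri/ (open).
Closed syllables: 1.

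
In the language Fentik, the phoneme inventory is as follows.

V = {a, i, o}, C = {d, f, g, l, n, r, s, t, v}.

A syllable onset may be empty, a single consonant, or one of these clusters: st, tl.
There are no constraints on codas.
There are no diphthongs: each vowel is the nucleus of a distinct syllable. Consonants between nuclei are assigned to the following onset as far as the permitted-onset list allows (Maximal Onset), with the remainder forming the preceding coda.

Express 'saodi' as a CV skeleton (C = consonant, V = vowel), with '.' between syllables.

Nuclei (vowels): a, o, i → 3 syllables.
/a…o/ gap (V1→V2): nothing intervenes; syllable break is V.V.
/o…i/ gap (V2→V3): /d/ is a single consonant, so it becomes the next onset.
So the parse is sa.o.di.
Mapping each syllable to C/V: /sa/ → CV, /o/ → V, /di/ → CV.

CV.V.CV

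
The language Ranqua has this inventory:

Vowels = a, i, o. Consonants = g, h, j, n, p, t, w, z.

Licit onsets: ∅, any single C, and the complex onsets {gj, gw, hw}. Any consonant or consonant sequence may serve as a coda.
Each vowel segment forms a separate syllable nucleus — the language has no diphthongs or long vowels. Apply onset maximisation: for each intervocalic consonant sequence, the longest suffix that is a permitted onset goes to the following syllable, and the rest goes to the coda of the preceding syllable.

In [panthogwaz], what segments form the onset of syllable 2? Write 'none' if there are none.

h

Vowels present: a, o, a; each is a nucleus, giving 3 syllables.
/a…o/ gap (V1→V2): /nth/ splits as /nt/ + /h/ (/h/ is the longest suffix that is a licit onset).
/o…a/ gap (V2→V3): /gw/ — entire cluster is a permitted onset → onset /gw/, coda ∅.
Putting it together: pant.ho.gwaz.
Syllable 2 is /ho/: onset /h/, nucleus /o/, coda ∅.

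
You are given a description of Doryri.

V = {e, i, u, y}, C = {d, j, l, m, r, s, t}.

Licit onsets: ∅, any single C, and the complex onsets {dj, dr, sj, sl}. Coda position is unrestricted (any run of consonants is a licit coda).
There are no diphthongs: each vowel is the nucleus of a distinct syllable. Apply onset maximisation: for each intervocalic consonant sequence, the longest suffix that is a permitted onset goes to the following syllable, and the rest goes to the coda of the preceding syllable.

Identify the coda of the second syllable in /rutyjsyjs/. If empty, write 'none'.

j

Vowels present: u, y, y; each is a nucleus, giving 3 syllables.
Between /u/ (V1) and /y/ (V2): /t/ → onset of the next syllable (single consonants are always licit onsets).
Between /y/ (V2) and /y/ (V3): /js/; trying suffixes from longest down, /s/ is the first permitted one, so coda /j/ | onset /s/.
Result: ru.tyj.syjs.
Syllable 2 is /tyj/: onset /t/, nucleus /y/, coda /j/.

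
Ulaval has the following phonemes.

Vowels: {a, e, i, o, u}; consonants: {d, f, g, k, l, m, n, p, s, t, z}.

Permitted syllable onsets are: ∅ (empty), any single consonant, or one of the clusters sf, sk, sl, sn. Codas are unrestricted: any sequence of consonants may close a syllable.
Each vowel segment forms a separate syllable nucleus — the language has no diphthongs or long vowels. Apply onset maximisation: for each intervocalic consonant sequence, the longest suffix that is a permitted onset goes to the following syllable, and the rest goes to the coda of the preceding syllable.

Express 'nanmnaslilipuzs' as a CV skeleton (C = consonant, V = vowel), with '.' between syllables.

CVCC.CV.CCV.CV.CVCC

The vowels are a, a, i, i, u — 5 nuclei, so 5 syllables.
Between /a/ (V1) and /a/ (V2): cluster /nmn/ — the longest permitted-onset suffix is /n/; onset = /n/, preceding coda = /nm/.
Between /a/ (V2) and /i/ (V3): /sl/ — entire cluster is a permitted onset → onset /sl/, coda ∅.
Between /i/ (V3) and /i/ (V4): /l/ is a single consonant, so it becomes the next onset.
Between /i/ (V4) and /u/ (V5): /p/ is a single consonant, so it becomes the next onset.
Putting it together: nanm.na.sli.li.puzs.
Mapping each syllable to C/V: /nanm/ → CVCC, /na/ → CV, /sli/ → CCV, /li/ → CV, /puzs/ → CVCC.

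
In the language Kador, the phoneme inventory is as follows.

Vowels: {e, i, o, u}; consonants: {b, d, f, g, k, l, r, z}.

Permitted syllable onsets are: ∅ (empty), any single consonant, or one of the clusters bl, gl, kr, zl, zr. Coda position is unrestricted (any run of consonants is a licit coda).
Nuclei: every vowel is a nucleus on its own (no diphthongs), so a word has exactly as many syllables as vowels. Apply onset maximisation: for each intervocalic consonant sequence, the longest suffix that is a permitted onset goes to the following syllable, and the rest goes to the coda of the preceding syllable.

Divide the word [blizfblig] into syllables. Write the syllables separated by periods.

blizf.blig

Nuclei (vowels): i, i → 2 syllables.
V1 /i/ – V2 /i/: /zfbl/ — longest licit onset from the right is /bl/, leaving /zf/ as coda.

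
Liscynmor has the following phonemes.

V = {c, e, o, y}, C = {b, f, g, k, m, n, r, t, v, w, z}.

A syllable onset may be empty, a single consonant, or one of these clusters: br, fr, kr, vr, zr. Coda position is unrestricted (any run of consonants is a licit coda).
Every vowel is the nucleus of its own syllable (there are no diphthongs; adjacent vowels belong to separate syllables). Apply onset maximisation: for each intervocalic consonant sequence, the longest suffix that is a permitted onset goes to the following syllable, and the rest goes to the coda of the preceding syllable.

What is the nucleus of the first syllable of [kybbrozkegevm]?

y

Vowels present: y, o, e, e; each is a nucleus, giving 4 syllables.
The first nucleus (vowel 1 from the left) is /y/.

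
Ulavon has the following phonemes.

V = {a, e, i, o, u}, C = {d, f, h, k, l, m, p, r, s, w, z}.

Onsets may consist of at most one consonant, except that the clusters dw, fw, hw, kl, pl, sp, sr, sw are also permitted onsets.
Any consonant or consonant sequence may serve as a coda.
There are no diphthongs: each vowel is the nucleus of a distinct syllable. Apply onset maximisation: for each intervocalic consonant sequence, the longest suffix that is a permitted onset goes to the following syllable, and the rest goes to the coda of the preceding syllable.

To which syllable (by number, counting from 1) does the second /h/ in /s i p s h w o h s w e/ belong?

2

Vowels present: i, o, e; each is a nucleus, giving 3 syllables.
Between /i/ (V1) and /o/ (V2): cluster /pshw/ — the longest permitted-onset suffix is /hw/; onset = /hw/, preceding coda = /ps/.
Between /o/ (V2) and /e/ (V3): /hsw/; trying suffixes from longest down, /sw/ is the first permitted one, so coda /h/ | onset /sw/.
Result: sips.hwoh.swe.
The second /h/ is in the coda of syllable 2 (/hwoh/).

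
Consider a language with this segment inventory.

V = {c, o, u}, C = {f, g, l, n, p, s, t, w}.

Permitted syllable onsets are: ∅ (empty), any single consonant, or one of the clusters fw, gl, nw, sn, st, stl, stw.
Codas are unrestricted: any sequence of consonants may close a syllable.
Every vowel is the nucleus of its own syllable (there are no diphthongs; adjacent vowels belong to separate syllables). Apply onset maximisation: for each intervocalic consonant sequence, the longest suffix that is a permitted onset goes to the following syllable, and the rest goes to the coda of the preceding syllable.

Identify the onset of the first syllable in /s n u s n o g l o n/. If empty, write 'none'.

sn

The vowels are u, o, o — 3 nuclei, so 3 syllables.
/u…o/ gap (V1→V2): /sn/ — entire cluster is a permitted onset → onset /sn/, coda ∅.
/o…o/ gap (V2→V3): /gl/ is a licit onset in full, so it all attaches to the next syllable.
Syllabification: snu.sno.glon.
Syllable 1 is /snu/: onset /sn/, nucleus /u/, coda ∅.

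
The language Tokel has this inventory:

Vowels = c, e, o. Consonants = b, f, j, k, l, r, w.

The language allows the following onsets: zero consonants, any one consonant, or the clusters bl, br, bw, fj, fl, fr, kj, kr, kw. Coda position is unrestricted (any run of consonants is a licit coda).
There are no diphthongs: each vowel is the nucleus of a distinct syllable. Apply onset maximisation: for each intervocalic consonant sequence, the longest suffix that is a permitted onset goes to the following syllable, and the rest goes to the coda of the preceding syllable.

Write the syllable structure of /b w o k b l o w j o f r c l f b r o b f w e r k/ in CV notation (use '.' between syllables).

The vowels are o, o, o, c, o, e — 6 nuclei, so 6 syllables.
/o…o/ gap (V1→V2): cluster /kbl/ — the longest permitted-onset suffix is /bl/; onset = /bl/, preceding coda = /k/.
/o…o/ gap (V2→V3): /wj/ — longest licit onset from the right is /j/, leaving /w/ as coda.
/o…c/ gap (V3→V4): cluster /fr/ — /fr/ is itself a permitted onset, so the whole cluster goes right; preceding coda = ∅.
/c…o/ gap (V4→V5): /lfbr/ — longest licit onset from the right is /br/, leaving /lf/ as coda.
/o…e/ gap (V5→V6): cluster /bfw/ — the longest permitted-onset suffix is /w/; onset = /w/, preceding coda = /bf/.
Result: bwok.blow.jo.frclf.brobf.werk.
Mapping each syllable to C/V: /bwok/ → CCVC, /blow/ → CCVC, /jo/ → CV, /frclf/ → CCVCC, /brobf/ → CCVCC, /werk/ → CVCC.

CCVC.CCVC.CV.CCVCC.CCVCC.CVCC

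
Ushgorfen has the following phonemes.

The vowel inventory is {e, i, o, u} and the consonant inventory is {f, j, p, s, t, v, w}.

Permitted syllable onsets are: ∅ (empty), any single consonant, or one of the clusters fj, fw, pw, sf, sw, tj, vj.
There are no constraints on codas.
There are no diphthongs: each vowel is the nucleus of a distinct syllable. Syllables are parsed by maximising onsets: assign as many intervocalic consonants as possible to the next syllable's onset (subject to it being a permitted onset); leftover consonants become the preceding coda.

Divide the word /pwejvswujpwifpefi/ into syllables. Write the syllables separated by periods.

The vowels are e, u, i, e, i — 5 nuclei, so 5 syllables.
σ1/σ2 boundary: cluster /jvsw/ — the longest permitted-onset suffix is /sw/; onset = /sw/, preceding coda = /jv/.
σ2/σ3 boundary: /jpw/; trying suffixes from longest down, /pw/ is the first permitted one, so coda /j/ | onset /pw/.
σ3/σ4 boundary: /fp/ — longest licit onset from the right is /p/, leaving /f/ as coda.
σ4/σ5 boundary: just /f/ — single C goes to the following onset.

pwejv.swuj.pwif.pe.fi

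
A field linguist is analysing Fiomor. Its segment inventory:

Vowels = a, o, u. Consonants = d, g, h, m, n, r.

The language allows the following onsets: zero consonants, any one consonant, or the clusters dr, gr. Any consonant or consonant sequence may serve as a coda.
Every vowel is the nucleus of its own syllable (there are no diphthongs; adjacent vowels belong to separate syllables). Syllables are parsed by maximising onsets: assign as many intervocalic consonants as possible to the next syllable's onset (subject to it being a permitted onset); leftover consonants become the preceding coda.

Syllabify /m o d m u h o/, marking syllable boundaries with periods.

mod.mu.ho

Nuclei (vowels): o, u, o → 3 syllables.
/o…u/ gap (V1→V2): /dm/ splits as /d/ + /m/ (/m/ is the longest suffix that is a licit onset).
/u…o/ gap (V2→V3): just /h/ — single C goes to the following onset.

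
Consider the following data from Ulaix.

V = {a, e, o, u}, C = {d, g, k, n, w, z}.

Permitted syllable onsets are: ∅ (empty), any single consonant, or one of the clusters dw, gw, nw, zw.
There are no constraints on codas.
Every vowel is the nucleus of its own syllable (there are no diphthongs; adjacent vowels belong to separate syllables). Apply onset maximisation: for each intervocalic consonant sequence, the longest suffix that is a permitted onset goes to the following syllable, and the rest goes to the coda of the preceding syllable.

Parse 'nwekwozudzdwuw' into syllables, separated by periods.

nwek.wo.zudz.dwuw

Nuclei (vowels): e, o, u, u → 4 syllables.
Between /e/ (V1) and /o/ (V2): cluster /kw/ — the longest permitted-onset suffix is /w/; onset = /w/, preceding coda = /k/.
Between /o/ (V2) and /u/ (V3): /z/ is a single consonant, so it becomes the next onset.
Between /u/ (V3) and /u/ (V4): /dzdw/; trying suffixes from longest down, /dw/ is the first permitted one, so coda /dz/ | onset /dw/.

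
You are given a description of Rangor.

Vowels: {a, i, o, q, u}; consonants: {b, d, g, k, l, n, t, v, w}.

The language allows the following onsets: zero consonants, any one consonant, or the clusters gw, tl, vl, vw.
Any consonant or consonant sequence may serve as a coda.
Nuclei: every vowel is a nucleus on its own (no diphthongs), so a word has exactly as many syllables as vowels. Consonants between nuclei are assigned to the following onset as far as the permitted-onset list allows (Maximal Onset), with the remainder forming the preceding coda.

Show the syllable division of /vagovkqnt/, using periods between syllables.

The vowels are a, o, q — 3 nuclei, so 3 syllables.
Between /a/ (V1) and /o/ (V2): /g/ is a single consonant, so it becomes the next onset.
Between /o/ (V2) and /q/ (V3): /vk/ splits as /v/ + /k/ (/k/ is the longest suffix that is a licit onset).

va.gov.kqnt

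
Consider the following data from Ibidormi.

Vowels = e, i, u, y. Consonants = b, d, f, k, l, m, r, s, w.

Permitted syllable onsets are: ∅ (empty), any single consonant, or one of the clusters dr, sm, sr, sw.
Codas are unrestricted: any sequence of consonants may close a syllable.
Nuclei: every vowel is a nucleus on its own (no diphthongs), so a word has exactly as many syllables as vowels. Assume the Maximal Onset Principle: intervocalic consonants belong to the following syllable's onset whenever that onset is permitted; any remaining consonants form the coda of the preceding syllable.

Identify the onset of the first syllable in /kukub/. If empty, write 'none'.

k

The vowels are u, u — 2 nuclei, so 2 syllables.
/u…u/ gap (V1→V2): /k/ is a single consonant, so it becomes the next onset.
So the parse is ku.kub.
Syllable 1 is /ku/: onset /k/, nucleus /u/, coda ∅.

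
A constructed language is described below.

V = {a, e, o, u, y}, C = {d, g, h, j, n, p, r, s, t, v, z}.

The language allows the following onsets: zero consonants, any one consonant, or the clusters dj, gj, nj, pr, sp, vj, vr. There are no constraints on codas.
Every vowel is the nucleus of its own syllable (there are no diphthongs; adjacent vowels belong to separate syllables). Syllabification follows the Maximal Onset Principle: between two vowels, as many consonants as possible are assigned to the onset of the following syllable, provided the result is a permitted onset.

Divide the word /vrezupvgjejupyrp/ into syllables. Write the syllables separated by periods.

The vowels are e, u, e, u, y — 5 nuclei, so 5 syllables.
/e…u/ gap (V1→V2): /z/ is a single consonant, so it becomes the next onset.
/u…e/ gap (V2→V3): cluster /pvgj/ — the longest permitted-onset suffix is /gj/; onset = /gj/, preceding coda = /pv/.
/e…u/ gap (V3→V4): /j/ → onset of the next syllable (single consonants are always licit onsets).
/u…y/ gap (V4→V5): /p/ → onset of the next syllable (single consonants are always licit onsets).

vre.zupv.gje.ju.pyrp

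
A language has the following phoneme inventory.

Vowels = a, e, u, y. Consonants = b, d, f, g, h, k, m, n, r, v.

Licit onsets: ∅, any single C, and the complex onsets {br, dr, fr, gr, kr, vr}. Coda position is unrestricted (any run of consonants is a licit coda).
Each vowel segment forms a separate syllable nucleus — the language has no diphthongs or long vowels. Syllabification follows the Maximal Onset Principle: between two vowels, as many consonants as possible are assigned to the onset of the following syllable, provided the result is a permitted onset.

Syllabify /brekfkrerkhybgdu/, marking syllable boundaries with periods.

The vowels are e, e, y, u — 4 nuclei, so 4 syllables.
/e…e/ gap (V1→V2): cluster /kfkr/ — the longest permitted-onset suffix is /kr/; onset = /kr/, preceding coda = /kf/.
/e…y/ gap (V2→V3): /rkh/ splits as /rk/ + /h/ (/h/ is the longest suffix that is a licit onset).
/y…u/ gap (V3→V4): /bgd/ — longest licit onset from the right is /d/, leaving /bg/ as coda.

brekf.krerk.hybg.du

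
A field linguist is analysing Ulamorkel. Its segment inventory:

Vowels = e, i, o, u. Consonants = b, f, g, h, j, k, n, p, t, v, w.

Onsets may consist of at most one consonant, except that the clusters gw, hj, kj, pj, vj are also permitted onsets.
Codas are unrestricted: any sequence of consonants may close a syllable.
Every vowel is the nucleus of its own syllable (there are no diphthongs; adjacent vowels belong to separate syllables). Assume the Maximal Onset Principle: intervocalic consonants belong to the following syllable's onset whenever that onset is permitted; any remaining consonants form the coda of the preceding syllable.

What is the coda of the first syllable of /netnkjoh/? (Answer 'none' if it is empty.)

Nuclei (vowels): e, o → 2 syllables.
Between /e/ (V1) and /o/ (V2): /tnkj/ splits as /tn/ + /kj/ (/kj/ is the longest suffix that is a licit onset).
Result: netn.kjoh.
Syllable 1 is /netn/: onset /n/, nucleus /e/, coda /tn/.

tn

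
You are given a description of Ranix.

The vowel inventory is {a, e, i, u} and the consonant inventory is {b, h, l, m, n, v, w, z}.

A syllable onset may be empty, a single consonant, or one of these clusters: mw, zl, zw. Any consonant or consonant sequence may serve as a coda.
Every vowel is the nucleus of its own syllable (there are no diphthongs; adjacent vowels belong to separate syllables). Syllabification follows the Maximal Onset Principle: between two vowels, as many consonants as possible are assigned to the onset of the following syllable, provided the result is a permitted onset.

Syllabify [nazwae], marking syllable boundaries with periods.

na.zwa.e

Nuclei (vowels): a, a, e → 3 syllables.
Between /a/ (V1) and /a/ (V2): /zw/ — entire cluster is a permitted onset → onset /zw/, coda ∅.
Between /a/ (V2) and /e/ (V3): nothing intervenes; syllable break is V.V.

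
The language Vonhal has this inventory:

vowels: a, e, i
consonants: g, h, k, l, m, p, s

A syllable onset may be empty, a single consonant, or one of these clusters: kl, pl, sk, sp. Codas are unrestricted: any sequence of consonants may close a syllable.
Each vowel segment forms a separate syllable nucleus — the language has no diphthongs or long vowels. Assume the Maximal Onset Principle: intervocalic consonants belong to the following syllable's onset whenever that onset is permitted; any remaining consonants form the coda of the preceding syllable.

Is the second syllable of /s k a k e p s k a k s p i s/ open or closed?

closed

Vowels present: a, e, a, i; each is a nucleus, giving 4 syllables.
Between /a/ (V1) and /e/ (V2): /k/ → onset of the next syllable (single consonants are always licit onsets).
Between /e/ (V2) and /a/ (V3): /psk/; trying suffixes from longest down, /sk/ is the first permitted one, so coda /p/ | onset /sk/.
Between /a/ (V3) and /i/ (V4): /ksp/; trying suffixes from longest down, /sp/ is the first permitted one, so coda /k/ | onset /sp/.
Putting it together: ska.kep.skak.spis.
Syllable 2 is /kep/ with coda /p/, so it is closed.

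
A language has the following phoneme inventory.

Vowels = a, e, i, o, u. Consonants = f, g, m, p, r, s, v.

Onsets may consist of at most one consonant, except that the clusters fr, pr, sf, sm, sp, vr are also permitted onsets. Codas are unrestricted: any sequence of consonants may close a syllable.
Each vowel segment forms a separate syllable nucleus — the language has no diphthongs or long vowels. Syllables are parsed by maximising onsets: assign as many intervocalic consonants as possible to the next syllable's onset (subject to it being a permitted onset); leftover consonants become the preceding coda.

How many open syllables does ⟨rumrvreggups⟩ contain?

0

Vowels present: u, e, u; each is a nucleus, giving 3 syllables.
/u…e/ gap (V1→V2): cluster /mrvr/ — the longest permitted-onset suffix is /vr/; onset = /vr/, preceding coda = /mr/.
/e…u/ gap (V2→V3): /gg/; trying suffixes from longest down, /g/ is the first permitted one, so coda /g/ | onset /g/.
So the parse is rumr.vreg.gups.
Classifying each syllable: /rumr/ (closed), /vreg/ (closed), /gups/ (closed).
Open syllables: 0.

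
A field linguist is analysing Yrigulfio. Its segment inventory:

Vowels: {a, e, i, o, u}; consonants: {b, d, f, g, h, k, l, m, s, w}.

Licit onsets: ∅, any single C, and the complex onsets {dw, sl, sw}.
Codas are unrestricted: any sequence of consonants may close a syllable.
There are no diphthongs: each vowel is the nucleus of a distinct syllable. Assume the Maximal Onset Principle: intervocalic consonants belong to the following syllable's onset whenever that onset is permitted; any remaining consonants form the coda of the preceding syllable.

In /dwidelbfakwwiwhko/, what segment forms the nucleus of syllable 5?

Vowels present: i, e, a, i, o; each is a nucleus, giving 5 syllables.
The fifth nucleus (vowel 5 from the left) is /o/.

o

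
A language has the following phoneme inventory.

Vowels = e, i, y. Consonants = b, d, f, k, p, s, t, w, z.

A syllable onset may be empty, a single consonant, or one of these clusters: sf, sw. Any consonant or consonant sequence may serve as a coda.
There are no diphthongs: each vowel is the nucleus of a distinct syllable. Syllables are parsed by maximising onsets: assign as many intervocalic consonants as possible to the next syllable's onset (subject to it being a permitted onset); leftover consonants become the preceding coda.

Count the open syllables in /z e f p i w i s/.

1

The vowels are e, i, i — 3 nuclei, so 3 syllables.
/e…i/ gap (V1→V2): /fp/ — longest licit onset from the right is /p/, leaving /f/ as coda.
/i…i/ gap (V2→V3): /w/ → onset of the next syllable (single consonants are always licit onsets).
Putting it together: zef.pi.wis.
Classifying each syllable: /zef/ (closed), /pi/ (open), /wis/ (closed).
Open syllables: 1.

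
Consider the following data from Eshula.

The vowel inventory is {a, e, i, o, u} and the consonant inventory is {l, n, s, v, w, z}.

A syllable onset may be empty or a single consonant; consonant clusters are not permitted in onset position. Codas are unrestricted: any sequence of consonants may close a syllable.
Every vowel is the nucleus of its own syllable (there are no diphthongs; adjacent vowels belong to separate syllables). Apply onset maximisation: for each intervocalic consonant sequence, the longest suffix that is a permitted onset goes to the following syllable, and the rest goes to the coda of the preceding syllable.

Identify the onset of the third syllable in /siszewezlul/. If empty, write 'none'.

The vowels are i, e, e, u — 4 nuclei, so 4 syllables.
Between /i/ (V1) and /e/ (V2): /sz/ — longest licit onset from the right is /z/, leaving /s/ as coda.
Between /e/ (V2) and /e/ (V3): just /w/ — single C goes to the following onset.
Between /e/ (V3) and /u/ (V4): /zl/; trying suffixes from longest down, /l/ is the first permitted one, so coda /z/ | onset /l/.
Putting it together: sis.ze.wez.lul.
Syllable 3 is /wez/: onset /w/, nucleus /e/, coda /z/.

w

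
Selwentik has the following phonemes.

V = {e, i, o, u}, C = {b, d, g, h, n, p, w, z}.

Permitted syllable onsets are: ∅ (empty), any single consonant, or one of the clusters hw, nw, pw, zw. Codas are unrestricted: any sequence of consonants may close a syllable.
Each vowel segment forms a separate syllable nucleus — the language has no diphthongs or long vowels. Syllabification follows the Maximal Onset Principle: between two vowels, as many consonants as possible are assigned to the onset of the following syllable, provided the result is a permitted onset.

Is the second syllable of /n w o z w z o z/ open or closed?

The vowels are o, o — 2 nuclei, so 2 syllables.
σ1/σ2 boundary: /zwz/ splits as /zw/ + /z/ (/z/ is the longest suffix that is a licit onset).
Syllabification: nwozw.zoz.
Syllable 2 is /zoz/ with coda /z/, so it is closed.

closed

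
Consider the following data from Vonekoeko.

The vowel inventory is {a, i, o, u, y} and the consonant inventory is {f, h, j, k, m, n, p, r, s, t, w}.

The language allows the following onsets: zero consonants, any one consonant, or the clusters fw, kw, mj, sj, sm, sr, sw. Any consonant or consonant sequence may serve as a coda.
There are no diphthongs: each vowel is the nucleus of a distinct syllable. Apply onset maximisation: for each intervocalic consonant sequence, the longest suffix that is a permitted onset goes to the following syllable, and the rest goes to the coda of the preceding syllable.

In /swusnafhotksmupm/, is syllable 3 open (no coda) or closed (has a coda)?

Nuclei (vowels): u, a, o, u → 4 syllables.
V1 /u/ – V2 /a/: cluster /sn/ — the longest permitted-onset suffix is /n/; onset = /n/, preceding coda = /s/.
V2 /a/ – V3 /o/: /fh/; trying suffixes from longest down, /h/ is the first permitted one, so coda /f/ | onset /h/.
V3 /o/ – V4 /u/: /tksm/; trying suffixes from longest down, /sm/ is the first permitted one, so coda /tk/ | onset /sm/.
Putting it together: swus.naf.hotk.smupm.
Syllable 3 is /hotk/ with coda /tk/, so it is closed.

closed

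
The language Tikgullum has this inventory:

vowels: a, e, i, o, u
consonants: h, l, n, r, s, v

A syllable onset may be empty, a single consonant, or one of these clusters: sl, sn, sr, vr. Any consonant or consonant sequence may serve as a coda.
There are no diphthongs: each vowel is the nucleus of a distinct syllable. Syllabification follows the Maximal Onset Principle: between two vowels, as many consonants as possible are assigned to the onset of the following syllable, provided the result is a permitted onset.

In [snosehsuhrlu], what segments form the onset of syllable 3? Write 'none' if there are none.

s

Vowels present: o, e, u, u; each is a nucleus, giving 4 syllables.
V1 /o/ – V2 /e/: /s/ → onset of the next syllable (single consonants are always licit onsets).
V2 /e/ – V3 /u/: /hs/ splits as /h/ + /s/ (/s/ is the longest suffix that is a licit onset).
V3 /u/ – V4 /u/: /hrl/; trying suffixes from longest down, /l/ is the first permitted one, so coda /hr/ | onset /l/.
Syllabification: sno.seh.suhr.lu.
Syllable 3 is /suhr/: onset /s/, nucleus /u/, coda /hr/.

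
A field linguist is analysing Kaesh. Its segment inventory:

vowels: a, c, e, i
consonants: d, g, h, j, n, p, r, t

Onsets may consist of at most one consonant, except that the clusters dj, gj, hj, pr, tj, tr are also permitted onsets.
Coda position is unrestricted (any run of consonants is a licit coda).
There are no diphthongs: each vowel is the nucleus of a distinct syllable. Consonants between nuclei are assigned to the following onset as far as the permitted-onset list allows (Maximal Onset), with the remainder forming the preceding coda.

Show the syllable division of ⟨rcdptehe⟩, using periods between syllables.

Nuclei (vowels): c, e, e → 3 syllables.
Between /c/ (V1) and /e/ (V2): /dpt/ — longest licit onset from the right is /t/, leaving /dp/ as coda.
Between /e/ (V2) and /e/ (V3): just /h/ — single C goes to the following onset.

rcdp.te.he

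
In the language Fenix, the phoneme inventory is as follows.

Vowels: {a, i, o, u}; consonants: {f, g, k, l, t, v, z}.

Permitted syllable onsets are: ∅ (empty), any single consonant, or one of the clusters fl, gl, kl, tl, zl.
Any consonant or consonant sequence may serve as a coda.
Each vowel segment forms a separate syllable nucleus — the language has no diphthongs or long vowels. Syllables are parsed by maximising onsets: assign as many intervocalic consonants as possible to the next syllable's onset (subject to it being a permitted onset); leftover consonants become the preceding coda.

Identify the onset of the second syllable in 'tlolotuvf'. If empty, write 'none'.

l

Nuclei (vowels): o, o, u → 3 syllables.
σ1/σ2 boundary: /l/ → onset of the next syllable (single consonants are always licit onsets).
σ2/σ3 boundary: /t/ is a single consonant, so it becomes the next onset.
Putting it together: tlo.lo.tuvf.
Syllable 2 is /lo/: onset /l/, nucleus /o/, coda ∅.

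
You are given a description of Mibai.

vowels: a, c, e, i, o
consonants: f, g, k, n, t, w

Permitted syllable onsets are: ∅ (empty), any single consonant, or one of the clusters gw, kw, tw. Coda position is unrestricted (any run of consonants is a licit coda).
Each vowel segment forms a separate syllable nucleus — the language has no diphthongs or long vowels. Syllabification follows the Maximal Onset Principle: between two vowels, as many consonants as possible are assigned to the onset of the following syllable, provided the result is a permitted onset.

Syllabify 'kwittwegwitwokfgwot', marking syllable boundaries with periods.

Nuclei (vowels): i, e, i, o, o → 5 syllables.
σ1/σ2 boundary: cluster /ttw/ — the longest permitted-onset suffix is /tw/; onset = /tw/, preceding coda = /t/.
σ2/σ3 boundary: cluster /gw/ — /gw/ is itself a permitted onset, so the whole cluster goes right; preceding coda = ∅.
σ3/σ4 boundary: /tw/ — entire cluster is a permitted onset → onset /tw/, coda ∅.
σ4/σ5 boundary: /kfgw/; trying suffixes from longest down, /gw/ is the first permitted one, so coda /kf/ | onset /gw/.

kwit.twe.gwi.twokf.gwot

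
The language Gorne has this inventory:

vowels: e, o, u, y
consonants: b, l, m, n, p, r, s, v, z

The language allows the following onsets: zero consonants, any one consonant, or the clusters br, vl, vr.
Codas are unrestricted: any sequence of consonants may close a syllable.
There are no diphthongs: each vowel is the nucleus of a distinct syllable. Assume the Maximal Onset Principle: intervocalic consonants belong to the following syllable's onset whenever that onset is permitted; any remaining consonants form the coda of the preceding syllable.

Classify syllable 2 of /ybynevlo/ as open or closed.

open

Nuclei (vowels): y, y, e, o → 4 syllables.
Between /y/ (V1) and /y/ (V2): /b/ → onset of the next syllable (single consonants are always licit onsets).
Between /y/ (V2) and /e/ (V3): /n/ is a single consonant, so it becomes the next onset.
Between /e/ (V3) and /o/ (V4): /vl/ — entire cluster is a permitted onset → onset /vl/, coda ∅.
So the parse is y.by.ne.vlo.
Syllable 2 is /by/; it ends in its nucleus with no coda, so it is open.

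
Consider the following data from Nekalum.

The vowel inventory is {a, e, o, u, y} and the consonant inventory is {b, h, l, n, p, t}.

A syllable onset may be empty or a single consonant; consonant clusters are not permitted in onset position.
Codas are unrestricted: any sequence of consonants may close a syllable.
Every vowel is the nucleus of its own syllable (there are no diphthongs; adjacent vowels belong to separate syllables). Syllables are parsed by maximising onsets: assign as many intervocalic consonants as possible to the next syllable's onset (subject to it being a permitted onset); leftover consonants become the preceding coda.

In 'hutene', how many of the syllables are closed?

0

Nuclei (vowels): u, e, e → 3 syllables.
V1 /u/ – V2 /e/: /t/ → onset of the next syllable (single consonants are always licit onsets).
V2 /e/ – V3 /e/: /n/ is a single consonant, so it becomes the next onset.
Syllabification: hu.te.ne.
Classifying each syllable: /hu/ (open), /te/ (open), /ne/ (open).
Closed syllables: 0.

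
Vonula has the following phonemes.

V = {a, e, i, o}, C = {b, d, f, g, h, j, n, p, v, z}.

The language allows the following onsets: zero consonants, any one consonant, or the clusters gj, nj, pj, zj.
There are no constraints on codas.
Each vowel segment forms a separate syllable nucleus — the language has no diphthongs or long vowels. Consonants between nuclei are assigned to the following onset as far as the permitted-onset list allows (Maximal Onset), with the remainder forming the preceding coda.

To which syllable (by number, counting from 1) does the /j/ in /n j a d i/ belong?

Vowels present: a, i; each is a nucleus, giving 2 syllables.
/a…i/ gap (V1→V2): /d/ → onset of the next syllable (single consonants are always licit onsets).
Result: nja.di.
The /j/ is in the onset of syllable 1 (/nja/).

1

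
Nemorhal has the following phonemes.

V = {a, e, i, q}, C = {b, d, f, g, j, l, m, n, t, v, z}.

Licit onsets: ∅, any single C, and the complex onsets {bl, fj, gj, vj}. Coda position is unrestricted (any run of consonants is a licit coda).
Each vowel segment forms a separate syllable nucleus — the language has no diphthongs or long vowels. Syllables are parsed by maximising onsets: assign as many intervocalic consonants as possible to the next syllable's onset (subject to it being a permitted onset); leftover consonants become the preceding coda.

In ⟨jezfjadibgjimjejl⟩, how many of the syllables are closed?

Vowels present: e, a, i, i, e; each is a nucleus, giving 5 syllables.
V1 /e/ – V2 /a/: /zfj/ — longest licit onset from the right is /fj/, leaving /z/ as coda.
V2 /a/ – V3 /i/: just /d/ — single C goes to the following onset.
V3 /i/ – V4 /i/: cluster /bgj/ — the longest permitted-onset suffix is /gj/; onset = /gj/, preceding coda = /b/.
V4 /i/ – V5 /e/: cluster /mj/ — the longest permitted-onset suffix is /j/; onset = /j/, preceding coda = /m/.
So the parse is jez.fja.dib.gjim.jejl.
Classifying each syllable: /jez/ (closed), /fja/ (open), /dib/ (closed), /gjim/ (closed), /jejl/ (closed).
Closed syllables: 4.

4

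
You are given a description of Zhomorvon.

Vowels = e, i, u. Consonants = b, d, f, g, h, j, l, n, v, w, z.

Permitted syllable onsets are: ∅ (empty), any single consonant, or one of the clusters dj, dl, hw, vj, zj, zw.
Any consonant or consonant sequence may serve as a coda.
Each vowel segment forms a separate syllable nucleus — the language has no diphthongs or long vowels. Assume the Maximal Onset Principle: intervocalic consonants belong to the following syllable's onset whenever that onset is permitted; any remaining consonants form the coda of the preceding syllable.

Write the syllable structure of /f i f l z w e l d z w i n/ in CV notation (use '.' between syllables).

CVCC.CCVCC.CCVC

Vowels present: i, e, i; each is a nucleus, giving 3 syllables.
V1 /i/ – V2 /e/: /flzw/ splits as /fl/ + /zw/ (/zw/ is the longest suffix that is a licit onset).
V2 /e/ – V3 /i/: /ldzw/ — longest licit onset from the right is /zw/, leaving /ld/ as coda.
Syllabification: fifl.zweld.zwin.
Mapping each syllable to C/V: /fifl/ → CVCC, /zweld/ → CCVCC, /zwin/ → CCVC.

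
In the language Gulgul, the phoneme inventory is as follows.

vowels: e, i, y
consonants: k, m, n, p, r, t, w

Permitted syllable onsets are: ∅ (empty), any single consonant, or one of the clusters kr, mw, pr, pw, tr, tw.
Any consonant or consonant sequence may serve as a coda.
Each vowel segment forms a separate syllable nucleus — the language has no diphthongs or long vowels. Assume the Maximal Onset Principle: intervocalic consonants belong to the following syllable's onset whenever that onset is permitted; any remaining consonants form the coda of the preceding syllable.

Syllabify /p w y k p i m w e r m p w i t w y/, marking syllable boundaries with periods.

pwyk.pi.mwerm.pwi.twy

The vowels are y, i, e, i, y — 5 nuclei, so 5 syllables.
Between /y/ (V1) and /i/ (V2): /kp/; trying suffixes from longest down, /p/ is the first permitted one, so coda /k/ | onset /p/.
Between /i/ (V2) and /e/ (V3): cluster /mw/ — /mw/ is itself a permitted onset, so the whole cluster goes right; preceding coda = ∅.
Between /e/ (V3) and /i/ (V4): cluster /rmpw/ — the longest permitted-onset suffix is /pw/; onset = /pw/, preceding coda = /rm/.
Between /i/ (V4) and /y/ (V5): cluster /tw/ — /tw/ is itself a permitted onset, so the whole cluster goes right; preceding coda = ∅.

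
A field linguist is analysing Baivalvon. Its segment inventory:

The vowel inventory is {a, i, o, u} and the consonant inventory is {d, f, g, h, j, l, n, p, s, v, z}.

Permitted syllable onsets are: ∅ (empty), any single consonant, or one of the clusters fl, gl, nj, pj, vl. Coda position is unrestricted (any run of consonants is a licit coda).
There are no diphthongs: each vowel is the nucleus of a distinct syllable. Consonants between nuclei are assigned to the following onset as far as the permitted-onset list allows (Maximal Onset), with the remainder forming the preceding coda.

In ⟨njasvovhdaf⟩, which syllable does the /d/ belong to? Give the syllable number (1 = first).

3

The vowels are a, o, a — 3 nuclei, so 3 syllables.
/a…o/ gap (V1→V2): /sv/; trying suffixes from longest down, /v/ is the first permitted one, so coda /s/ | onset /v/.
/o…a/ gap (V2→V3): /vhd/ splits as /vh/ + /d/ (/d/ is the longest suffix that is a licit onset).
Syllabification: njas.vovh.daf.
The /d/ is in the onset of syllable 3 (/daf/).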